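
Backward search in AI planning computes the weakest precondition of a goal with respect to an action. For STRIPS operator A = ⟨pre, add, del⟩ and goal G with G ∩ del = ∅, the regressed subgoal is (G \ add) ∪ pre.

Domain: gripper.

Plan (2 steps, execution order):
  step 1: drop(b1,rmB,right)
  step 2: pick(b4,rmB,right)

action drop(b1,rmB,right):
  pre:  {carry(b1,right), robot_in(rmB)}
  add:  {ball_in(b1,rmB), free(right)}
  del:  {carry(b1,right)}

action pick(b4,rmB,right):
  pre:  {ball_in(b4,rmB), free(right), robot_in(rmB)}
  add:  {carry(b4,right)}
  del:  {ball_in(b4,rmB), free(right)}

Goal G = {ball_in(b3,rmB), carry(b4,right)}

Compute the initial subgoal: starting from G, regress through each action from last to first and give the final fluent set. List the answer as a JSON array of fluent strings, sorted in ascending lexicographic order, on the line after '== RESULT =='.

Regress step by step:
  through step 2 (pick(b4,rmB,right)): drop {carry(b4,right)}, keep {ball_in(b3,rmB)}, require {ball_in(b4,rmB), free(right), robot_in(rmB)}
    → {ball_in(b3,rmB), ball_in(b4,rmB), free(right), robot_in(rmB)}
  through step 1 (drop(b1,rmB,right)): drop {free(right)}, keep {ball_in(b3,rmB), ball_in(b4,rmB), robot_in(rmB)}, require {carry(b1,right), robot_in(rmB)}
    → {ball_in(b3,rmB), ball_in(b4,rmB), carry(b1,right), robot_in(rmB)}

== RESULT ==
["ball_in(b3,rmB)", "ball_in(b4,rmB)", "carry(b1,right)", "robot_in(rmB)"]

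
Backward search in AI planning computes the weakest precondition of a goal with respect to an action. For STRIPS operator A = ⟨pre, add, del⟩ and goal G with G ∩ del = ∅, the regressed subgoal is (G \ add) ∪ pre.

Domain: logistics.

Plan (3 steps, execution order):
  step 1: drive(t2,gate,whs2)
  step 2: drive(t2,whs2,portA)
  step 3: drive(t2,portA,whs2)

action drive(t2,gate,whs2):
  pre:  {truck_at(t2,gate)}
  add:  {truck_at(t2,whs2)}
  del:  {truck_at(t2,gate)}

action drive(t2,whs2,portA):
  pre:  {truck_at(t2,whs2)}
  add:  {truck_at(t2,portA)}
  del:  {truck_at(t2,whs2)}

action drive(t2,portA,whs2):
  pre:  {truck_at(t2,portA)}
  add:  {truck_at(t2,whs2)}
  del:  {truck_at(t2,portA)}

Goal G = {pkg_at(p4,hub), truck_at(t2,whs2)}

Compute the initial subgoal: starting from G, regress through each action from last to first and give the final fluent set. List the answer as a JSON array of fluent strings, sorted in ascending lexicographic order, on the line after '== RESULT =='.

Regress step by step:
  through step 3 (drive(t2,portA,whs2)): drop {truck_at(t2,whs2)}, keep {pkg_at(p4,hub)}, require {truck_at(t2,portA)}
    → {pkg_at(p4,hub), truck_at(t2,portA)}
  through step 2 (drive(t2,whs2,portA)): drop {truck_at(t2,portA)}, keep {pkg_at(p4,hub)}, require {truck_at(t2,whs2)}
    → {pkg_at(p4,hub), truck_at(t2,whs2)}
  through step 1 (drive(t2,gate,whs2)): drop {truck_at(t2,whs2)}, keep {pkg_at(p4,hub)}, require {truck_at(t2,gate)}
    → {pkg_at(p4,hub), truck_at(t2,gate)}

== RESULT ==
["pkg_at(p4,hub)", "truck_at(t2,gate)"]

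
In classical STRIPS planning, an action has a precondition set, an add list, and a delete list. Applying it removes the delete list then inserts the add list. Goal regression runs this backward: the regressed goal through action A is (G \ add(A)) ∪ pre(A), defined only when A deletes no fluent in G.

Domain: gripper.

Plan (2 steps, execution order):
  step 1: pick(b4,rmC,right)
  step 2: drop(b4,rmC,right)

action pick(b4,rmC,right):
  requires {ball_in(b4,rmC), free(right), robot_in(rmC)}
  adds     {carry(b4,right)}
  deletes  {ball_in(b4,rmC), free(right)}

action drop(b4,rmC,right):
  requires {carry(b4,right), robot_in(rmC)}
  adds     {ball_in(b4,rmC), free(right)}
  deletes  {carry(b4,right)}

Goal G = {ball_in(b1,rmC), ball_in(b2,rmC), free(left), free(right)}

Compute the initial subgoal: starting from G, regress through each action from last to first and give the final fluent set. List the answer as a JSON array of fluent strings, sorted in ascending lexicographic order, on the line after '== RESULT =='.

Work backward from the goal:
  through step 2 (drop(b4,rmC,right)): drop {free(right)}, keep {ball_in(b1,rmC), ball_in(b2,rmC), free(left)}, require {carry(b4,right), robot_in(rmC)}
    → {ball_in(b1,rmC), ball_in(b2,rmC), carry(b4,right), free(left), robot_in(rmC)}
  through step 1 (pick(b4,rmC,right)): drop {carry(b4,right)}, keep {ball_in(b1,rmC), ball_in(b2,rmC), free(left), robot_in(rmC)}, require {ball_in(b4,rmC), free(right), robot_in(rmC)}
    → {ball_in(b1,rmC), ball_in(b2,rmC), ball_in(b4,rmC), free(left), free(right), robot_in(rmC)}

== RESULT ==
["ball_in(b1,rmC)", "ball_in(b2,rmC)", "ball_in(b4,rmC)", "free(left)", "free(right)", "robot_in(rmC)"]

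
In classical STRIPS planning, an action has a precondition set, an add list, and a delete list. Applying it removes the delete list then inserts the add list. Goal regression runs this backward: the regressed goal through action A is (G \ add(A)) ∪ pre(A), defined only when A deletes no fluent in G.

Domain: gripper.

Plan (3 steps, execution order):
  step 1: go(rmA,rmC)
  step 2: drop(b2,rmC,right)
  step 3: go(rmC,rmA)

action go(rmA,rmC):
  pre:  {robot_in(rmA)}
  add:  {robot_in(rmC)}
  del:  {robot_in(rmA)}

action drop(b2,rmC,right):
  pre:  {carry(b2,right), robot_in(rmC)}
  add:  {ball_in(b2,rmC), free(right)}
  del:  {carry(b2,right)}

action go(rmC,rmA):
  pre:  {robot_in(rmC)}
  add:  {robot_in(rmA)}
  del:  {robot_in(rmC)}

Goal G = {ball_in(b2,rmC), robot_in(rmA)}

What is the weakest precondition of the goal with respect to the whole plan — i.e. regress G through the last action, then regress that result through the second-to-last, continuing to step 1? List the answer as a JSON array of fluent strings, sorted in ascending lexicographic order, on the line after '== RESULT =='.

Work backward from the goal:
  through step 3 (go(rmC,rmA)): drop {robot_in(rmA)}, keep {ball_in(b2,rmC)}, require {robot_in(rmC)}
    → {ball_in(b2,rmC), robot_in(rmC)}
  through step 2 (drop(b2,rmC,right)): drop {ball_in(b2,rmC)}, keep {robot_in(rmC)}, require {carry(b2,right), robot_in(rmC)}
    → {carry(b2,right), robot_in(rmC)}
  through step 1 (go(rmA,rmC)): drop {robot_in(rmC)}, keep {carry(b2,right)}, require {robot_in(rmA)}
    → {carry(b2,right), robot_in(rmA)}

== RESULT ==
["carry(b2,right)", "robot_in(rmA)"]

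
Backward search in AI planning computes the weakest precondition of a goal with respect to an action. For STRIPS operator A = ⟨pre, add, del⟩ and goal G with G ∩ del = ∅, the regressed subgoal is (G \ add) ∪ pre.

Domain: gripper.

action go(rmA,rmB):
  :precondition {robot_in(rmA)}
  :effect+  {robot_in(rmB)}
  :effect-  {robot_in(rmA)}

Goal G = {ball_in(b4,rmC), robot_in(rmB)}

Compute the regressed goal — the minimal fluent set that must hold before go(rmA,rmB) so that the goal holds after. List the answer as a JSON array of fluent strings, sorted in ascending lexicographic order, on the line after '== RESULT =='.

Compute (G \ add) ∪ pre:
  G ∩ del = {}  (empty — regression defined)
  G \ add = {ball_in(b4,rmC), robot_in(rmB)} \ {robot_in(rmB)} = {ball_in(b4,rmC)}
  ∪ pre   = {ball_in(b4,rmC)} ∪ {robot_in(rmA)}
          = {ball_in(b4,rmC), robot_in(rmA)}

== RESULT ==
["ball_in(b4,rmC)", "robot_in(rmA)"]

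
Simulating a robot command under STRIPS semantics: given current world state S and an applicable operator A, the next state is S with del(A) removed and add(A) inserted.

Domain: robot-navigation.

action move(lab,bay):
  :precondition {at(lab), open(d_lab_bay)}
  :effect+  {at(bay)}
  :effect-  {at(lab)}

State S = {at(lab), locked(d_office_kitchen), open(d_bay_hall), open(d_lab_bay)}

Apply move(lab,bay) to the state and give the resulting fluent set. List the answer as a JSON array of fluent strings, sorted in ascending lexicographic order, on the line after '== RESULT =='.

Compute (S \ del) ∪ add:
  pre ⊆ S: {at(lab), open(d_lab_bay)} ⊆ S  — applicable
  S \ del = {locked(d_office_kitchen), open(d_bay_hall), open(d_lab_bay)}
  ∪ add   = {at(bay), locked(d_office_kitchen), open(d_bay_hall), open(d_lab_bay)}

== RESULT ==
["at(bay)", "locked(d_office_kitchen)", "open(d_bay_hall)", "open(d_lab_bay)"]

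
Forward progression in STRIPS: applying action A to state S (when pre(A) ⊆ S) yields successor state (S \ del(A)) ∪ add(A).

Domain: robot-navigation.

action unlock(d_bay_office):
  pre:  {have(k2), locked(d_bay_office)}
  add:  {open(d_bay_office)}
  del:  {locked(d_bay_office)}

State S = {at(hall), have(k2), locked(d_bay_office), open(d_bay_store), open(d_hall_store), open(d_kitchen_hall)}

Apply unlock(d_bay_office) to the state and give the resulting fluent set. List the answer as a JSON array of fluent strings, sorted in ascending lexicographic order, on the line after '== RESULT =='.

Compute (S \ del) ∪ add:
  pre ⊆ S: {have(k2), locked(d_bay_office)} ⊆ S  — applicable
  S \ del = {at(hall), have(k2), open(d_bay_store), open(d_hall_store), open(d_kitchen_hall)}
  ∪ add   = {at(hall), have(k2), open(d_bay_office), open(d_bay_store), open(d_hall_store), open(d_kitchen_hall)}

== RESULT ==
["at(hall)", "have(k2)", "open(d_bay_office)", "open(d_bay_store)", "open(d_hall_store)", "open(d_kitchen_hall)"]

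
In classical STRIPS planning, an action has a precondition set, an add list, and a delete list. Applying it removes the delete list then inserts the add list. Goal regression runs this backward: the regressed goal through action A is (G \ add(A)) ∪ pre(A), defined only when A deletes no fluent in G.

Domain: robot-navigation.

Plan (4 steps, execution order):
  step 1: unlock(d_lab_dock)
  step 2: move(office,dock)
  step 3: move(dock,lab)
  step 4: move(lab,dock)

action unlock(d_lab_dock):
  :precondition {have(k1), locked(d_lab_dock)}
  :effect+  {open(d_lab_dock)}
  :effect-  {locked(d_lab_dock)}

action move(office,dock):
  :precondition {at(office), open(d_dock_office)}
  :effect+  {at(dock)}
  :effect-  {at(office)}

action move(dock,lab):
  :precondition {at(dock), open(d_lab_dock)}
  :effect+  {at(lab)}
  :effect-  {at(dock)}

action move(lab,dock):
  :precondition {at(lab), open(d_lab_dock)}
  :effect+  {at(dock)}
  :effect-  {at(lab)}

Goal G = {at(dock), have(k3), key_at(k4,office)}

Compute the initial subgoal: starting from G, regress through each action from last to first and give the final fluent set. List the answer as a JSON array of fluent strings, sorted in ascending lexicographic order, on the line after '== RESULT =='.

Work backward from the goal:
  through step 4 (move(lab,dock)): drop {at(dock)}, keep {have(k3), key_at(k4,office)}, require {at(lab), open(d_lab_dock)}
    → {at(lab), have(k3), key_at(k4,office), open(d_lab_dock)}
  through step 3 (move(dock,lab)): drop {at(lab)}, keep {have(k3), key_at(k4,office), open(d_lab_dock)}, require {at(dock), open(d_lab_dock)}
    → {at(dock), have(k3), key_at(k4,office), open(d_lab_dock)}
  through step 2 (move(office,dock)): drop {at(dock)}, keep {have(k3), key_at(k4,office), open(d_lab_dock)}, require {at(office), open(d_dock_office)}
    → {at(office), have(k3), key_at(k4,office), open(d_dock_office), open(d_lab_dock)}
  through step 1 (unlock(d_lab_dock)): drop {open(d_lab_dock)}, keep {at(office), have(k3), key_at(k4,office), open(d_dock_office)}, require {have(k1), locked(d_lab_dock)}
    → {at(office), have(k1), have(k3), key_at(k4,office), locked(d_lab_dock), open(d_dock_office)}

== RESULT ==
["at(office)", "have(k1)", "have(k3)", "key_at(k4,office)", "locked(d_lab_dock)", "open(d_dock_office)"]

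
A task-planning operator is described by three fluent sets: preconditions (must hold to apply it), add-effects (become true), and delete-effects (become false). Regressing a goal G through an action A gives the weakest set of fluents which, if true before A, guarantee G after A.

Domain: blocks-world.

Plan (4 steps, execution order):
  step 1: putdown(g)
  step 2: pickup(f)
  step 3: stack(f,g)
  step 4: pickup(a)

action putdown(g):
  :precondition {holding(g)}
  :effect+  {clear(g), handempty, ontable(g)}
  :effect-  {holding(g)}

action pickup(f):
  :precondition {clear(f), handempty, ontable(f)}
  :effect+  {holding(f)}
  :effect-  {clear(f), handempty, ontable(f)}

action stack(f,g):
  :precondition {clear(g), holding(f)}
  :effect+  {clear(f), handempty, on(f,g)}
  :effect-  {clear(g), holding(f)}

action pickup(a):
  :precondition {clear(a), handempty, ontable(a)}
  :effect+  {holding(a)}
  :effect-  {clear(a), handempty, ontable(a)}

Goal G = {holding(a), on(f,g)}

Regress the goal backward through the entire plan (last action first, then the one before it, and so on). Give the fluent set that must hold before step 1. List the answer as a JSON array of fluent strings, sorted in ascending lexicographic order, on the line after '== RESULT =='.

Work backward from the goal:
  through step 4 (pickup(a)): drop {holding(a)}, keep {on(f,g)}, require {clear(a), handempty, ontable(a)}
    → {clear(a), handempty, on(f,g), ontable(a)}
  through step 3 (stack(f,g)): drop {handempty, on(f,g)}, keep {clear(a), ontable(a)}, require {clear(g), holding(f)}
    → {clear(a), clear(g), holding(f), ontable(a)}
  through step 2 (pickup(f)): drop {holding(f)}, keep {clear(a), clear(g), ontable(a)}, require {clear(f), handempty, ontable(f)}
    → {clear(a), clear(f), clear(g), handempty, ontable(a), ontable(f)}
  through step 1 (putdown(g)): drop {clear(g), handempty}, keep {clear(a), clear(f), ontable(a), ontable(f)}, require {holding(g)}
    → {clear(a), clear(f), holding(g), ontable(a), ontable(f)}

== RESULT ==
["clear(a)", "clear(f)", "holding(g)", "ontable(a)", "ontable(f)"]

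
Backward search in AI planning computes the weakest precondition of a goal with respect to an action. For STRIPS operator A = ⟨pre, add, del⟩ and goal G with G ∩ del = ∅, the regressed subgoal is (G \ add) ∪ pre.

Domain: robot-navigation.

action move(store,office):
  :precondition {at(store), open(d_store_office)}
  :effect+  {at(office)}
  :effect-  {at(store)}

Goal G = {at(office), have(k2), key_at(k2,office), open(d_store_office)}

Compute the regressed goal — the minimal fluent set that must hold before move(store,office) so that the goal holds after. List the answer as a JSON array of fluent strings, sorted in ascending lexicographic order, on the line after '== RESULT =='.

Compute (G \ add) ∪ pre:
  G ∩ del = {}  (empty — regression defined)
  G \ add = {at(office), have(k2), key_at(k2,office), open(d_store_office)} \ {at(office)} = {have(k2), key_at(k2,office), open(d_store_office)}
  ∪ pre   = {have(k2), key_at(k2,office), open(d_store_office)} ∪ {at(store), open(d_store_office)}
          = {at(store), have(k2), key_at(k2,office), open(d_store_office)}

== RESULT ==
["at(store)", "have(k2)", "key_at(k2,office)", "open(d_store_office)"]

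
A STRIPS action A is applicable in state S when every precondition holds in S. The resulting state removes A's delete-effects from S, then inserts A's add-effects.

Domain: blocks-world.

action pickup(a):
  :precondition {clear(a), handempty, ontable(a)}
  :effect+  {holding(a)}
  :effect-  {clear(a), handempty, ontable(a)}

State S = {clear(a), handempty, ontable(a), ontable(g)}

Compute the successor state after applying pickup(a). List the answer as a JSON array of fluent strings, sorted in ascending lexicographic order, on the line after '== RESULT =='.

Compute (S \ del) ∪ add:
  pre ⊆ S: {clear(a), handempty, ontable(a)} ⊆ S  — applicable
  S \ del = {ontable(g)}
  ∪ add   = {holding(a), ontable(g)}

== RESULT ==
["holding(a)", "ontable(g)"]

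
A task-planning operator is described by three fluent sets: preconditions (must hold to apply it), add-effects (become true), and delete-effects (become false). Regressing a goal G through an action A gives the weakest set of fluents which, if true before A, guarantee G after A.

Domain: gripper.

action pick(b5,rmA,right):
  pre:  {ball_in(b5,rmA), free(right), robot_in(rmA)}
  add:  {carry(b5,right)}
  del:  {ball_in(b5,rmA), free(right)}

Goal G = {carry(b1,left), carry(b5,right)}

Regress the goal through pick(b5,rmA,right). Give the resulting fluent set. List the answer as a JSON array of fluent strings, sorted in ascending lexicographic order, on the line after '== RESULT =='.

Compute (G \ add) ∪ pre:
  G ∩ del = {}  (empty — regression defined)
  G \ add = {carry(b1,left), carry(b5,right)} \ {carry(b5,right)} = {carry(b1,left)}
  ∪ pre   = {carry(b1,left)} ∪ {ball_in(b5,rmA), free(right), robot_in(rmA)}
          = {ball_in(b5,rmA), carry(b1,left), free(right), robot_in(rmA)}

== RESULT ==
["ball_in(b5,rmA)", "carry(b1,left)", "free(right)", "robot_in(rmA)"]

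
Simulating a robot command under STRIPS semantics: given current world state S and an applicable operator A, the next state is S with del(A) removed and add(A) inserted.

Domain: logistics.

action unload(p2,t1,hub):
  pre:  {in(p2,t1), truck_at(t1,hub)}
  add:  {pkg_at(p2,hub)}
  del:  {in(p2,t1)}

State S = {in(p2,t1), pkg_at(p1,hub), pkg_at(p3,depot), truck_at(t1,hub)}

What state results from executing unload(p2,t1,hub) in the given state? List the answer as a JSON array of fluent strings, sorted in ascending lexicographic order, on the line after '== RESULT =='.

Compute (S \ del) ∪ add:
  pre ⊆ S: {in(p2,t1), truck_at(t1,hub)} ⊆ S  — applicable
  S \ del = {pkg_at(p1,hub), pkg_at(p3,depot), truck_at(t1,hub)}
  ∪ add   = {pkg_at(p1,hub), pkg_at(p2,hub), pkg_at(p3,depot), truck_at(t1,hub)}

== RESULT ==
["pkg_at(p1,hub)", "pkg_at(p2,hub)", "pkg_at(p3,depot)", "truck_at(t1,hub)"]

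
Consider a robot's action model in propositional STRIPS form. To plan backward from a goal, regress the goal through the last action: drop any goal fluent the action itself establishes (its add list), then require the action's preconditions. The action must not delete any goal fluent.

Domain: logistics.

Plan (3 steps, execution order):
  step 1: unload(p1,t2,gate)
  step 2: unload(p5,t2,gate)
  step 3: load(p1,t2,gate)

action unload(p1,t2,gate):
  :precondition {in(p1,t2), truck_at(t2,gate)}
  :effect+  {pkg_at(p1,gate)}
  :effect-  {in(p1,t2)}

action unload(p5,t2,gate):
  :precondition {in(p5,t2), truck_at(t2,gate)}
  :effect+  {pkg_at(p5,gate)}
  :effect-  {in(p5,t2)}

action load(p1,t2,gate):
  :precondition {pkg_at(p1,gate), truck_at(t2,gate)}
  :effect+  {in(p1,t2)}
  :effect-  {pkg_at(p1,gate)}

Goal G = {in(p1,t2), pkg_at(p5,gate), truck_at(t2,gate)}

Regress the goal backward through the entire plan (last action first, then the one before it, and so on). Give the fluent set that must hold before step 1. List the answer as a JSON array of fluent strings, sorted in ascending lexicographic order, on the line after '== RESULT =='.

Regress step by step:
  through step 3 (load(p1,t2,gate)): drop {in(p1,t2)}, keep {pkg_at(p5,gate), truck_at(t2,gate)}, require {pkg_at(p1,gate), truck_at(t2,gate)}
    → {pkg_at(p1,gate), pkg_at(p5,gate), truck_at(t2,gate)}
  through step 2 (unload(p5,t2,gate)): drop {pkg_at(p5,gate)}, keep {pkg_at(p1,gate), truck_at(t2,gate)}, require {in(p5,t2), truck_at(t2,gate)}
    → {in(p5,t2), pkg_at(p1,gate), truck_at(t2,gate)}
  through step 1 (unload(p1,t2,gate)): drop {pkg_at(p1,gate)}, keep {in(p5,t2), truck_at(t2,gate)}, require {in(p1,t2), truck_at(t2,gate)}
    → {in(p1,t2), in(p5,t2), truck_at(t2,gate)}

== RESULT ==
["in(p1,t2)", "in(p5,t2)", "truck_at(t2,gate)"]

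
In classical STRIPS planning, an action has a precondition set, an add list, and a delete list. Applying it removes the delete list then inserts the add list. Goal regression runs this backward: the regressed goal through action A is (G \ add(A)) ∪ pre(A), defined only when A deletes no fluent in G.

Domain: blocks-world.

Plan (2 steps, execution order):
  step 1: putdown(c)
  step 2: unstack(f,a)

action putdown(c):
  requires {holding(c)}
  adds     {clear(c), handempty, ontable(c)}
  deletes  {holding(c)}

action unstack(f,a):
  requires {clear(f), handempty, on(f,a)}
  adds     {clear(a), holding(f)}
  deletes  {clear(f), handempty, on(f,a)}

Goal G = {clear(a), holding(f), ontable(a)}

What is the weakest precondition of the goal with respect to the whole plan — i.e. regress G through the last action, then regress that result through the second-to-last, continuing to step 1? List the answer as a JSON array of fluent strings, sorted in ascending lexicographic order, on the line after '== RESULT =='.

Regress step by step:
  through step 2 (unstack(f,a)): drop {clear(a), holding(f)}, keep {ontable(a)}, require {clear(f), handempty, on(f,a)}
    → {clear(f), handempty, on(f,a), ontable(a)}
  through step 1 (putdown(c)): drop {handempty}, keep {clear(f), on(f,a), ontable(a)}, require {holding(c)}
    → {clear(f), holding(c), on(f,a), ontable(a)}

== RESULT ==
["clear(f)", "holding(c)", "on(f,a)", "ontable(a)"]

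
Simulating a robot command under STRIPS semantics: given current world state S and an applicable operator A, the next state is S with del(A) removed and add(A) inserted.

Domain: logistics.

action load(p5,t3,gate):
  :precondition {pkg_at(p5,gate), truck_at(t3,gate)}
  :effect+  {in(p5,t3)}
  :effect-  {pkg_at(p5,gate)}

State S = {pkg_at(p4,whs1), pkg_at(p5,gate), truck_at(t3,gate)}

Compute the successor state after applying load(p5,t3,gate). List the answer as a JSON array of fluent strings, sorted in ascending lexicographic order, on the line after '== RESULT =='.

Compute (S \ del) ∪ add:
  pre ⊆ S: {pkg_at(p5,gate), truck_at(t3,gate)} ⊆ S  — applicable
  S \ del = {pkg_at(p4,whs1), truck_at(t3,gate)}
  ∪ add   = {in(p5,t3), pkg_at(p4,whs1), truck_at(t3,gate)}

== RESULT ==
["in(p5,t3)", "pkg_at(p4,whs1)", "truck_at(t3,gate)"]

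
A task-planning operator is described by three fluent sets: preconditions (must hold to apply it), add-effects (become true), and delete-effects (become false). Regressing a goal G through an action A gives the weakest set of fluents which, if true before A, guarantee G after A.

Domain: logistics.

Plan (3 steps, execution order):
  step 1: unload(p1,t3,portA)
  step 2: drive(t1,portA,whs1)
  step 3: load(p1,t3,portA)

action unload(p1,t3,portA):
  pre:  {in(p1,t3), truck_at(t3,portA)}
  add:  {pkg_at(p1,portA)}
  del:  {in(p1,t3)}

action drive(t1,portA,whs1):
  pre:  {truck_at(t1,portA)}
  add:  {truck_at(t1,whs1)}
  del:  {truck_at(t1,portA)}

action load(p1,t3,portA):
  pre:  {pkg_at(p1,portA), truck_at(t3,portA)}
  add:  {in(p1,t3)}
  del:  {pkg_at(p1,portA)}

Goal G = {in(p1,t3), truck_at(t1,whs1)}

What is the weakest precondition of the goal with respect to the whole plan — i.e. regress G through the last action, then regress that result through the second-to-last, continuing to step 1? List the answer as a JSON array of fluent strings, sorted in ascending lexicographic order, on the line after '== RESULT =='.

Regress step by step:
  through step 3 (load(p1,t3,portA)): drop {in(p1,t3)}, keep {truck_at(t1,whs1)}, require {pkg_at(p1,portA), truck_at(t3,portA)}
    → {pkg_at(p1,portA), truck_at(t1,whs1), truck_at(t3,portA)}
  through step 2 (drive(t1,portA,whs1)): drop {truck_at(t1,whs1)}, keep {pkg_at(p1,portA), truck_at(t3,portA)}, require {truck_at(t1,portA)}
    → {pkg_at(p1,portA), truck_at(t1,portA), truck_at(t3,portA)}
  through step 1 (unload(p1,t3,portA)): drop {pkg_at(p1,portA)}, keep {truck_at(t1,portA), truck_at(t3,portA)}, require {in(p1,t3), truck_at(t3,portA)}
    → {in(p1,t3), truck_at(t1,portA), truck_at(t3,portA)}

== RESULT ==
["in(p1,t3)", "truck_at(t1,portA)", "truck_at(t3,portA)"]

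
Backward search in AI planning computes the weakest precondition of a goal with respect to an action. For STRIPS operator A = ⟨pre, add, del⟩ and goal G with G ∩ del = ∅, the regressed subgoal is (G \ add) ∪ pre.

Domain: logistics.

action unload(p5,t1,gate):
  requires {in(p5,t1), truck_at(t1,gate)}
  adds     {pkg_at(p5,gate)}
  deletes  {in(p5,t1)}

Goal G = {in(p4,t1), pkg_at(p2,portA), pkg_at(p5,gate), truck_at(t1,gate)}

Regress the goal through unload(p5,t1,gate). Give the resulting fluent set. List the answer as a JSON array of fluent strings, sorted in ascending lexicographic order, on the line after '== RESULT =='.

Regress:
  G ∩ del = {}  (empty — regression defined)
  G \ add = {in(p4,t1), pkg_at(p2,portA), pkg_at(p5,gate), truck_at(t1,gate)} \ {pkg_at(p5,gate)} = {in(p4,t1), pkg_at(p2,portA), truck_at(t1,gate)}
  ∪ pre   = {in(p4,t1), pkg_at(p2,portA), truck_at(t1,gate)} ∪ {in(p5,t1), truck_at(t1,gate)}
          = {in(p4,t1), in(p5,t1), pkg_at(p2,portA), truck_at(t1,gate)}

== RESULT ==
["in(p4,t1)", "in(p5,t1)", "pkg_at(p2,portA)", "truck_at(t1,gate)"]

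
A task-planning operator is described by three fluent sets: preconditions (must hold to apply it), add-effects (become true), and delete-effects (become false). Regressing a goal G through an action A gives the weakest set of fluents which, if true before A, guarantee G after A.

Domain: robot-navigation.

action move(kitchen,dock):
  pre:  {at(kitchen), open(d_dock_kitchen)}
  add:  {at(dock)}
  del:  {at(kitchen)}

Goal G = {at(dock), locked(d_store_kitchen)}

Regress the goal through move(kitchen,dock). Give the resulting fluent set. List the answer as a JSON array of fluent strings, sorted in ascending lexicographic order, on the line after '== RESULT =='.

Compute (G \ add) ∪ pre:
  G ∩ del = {}  (empty — regression defined)
  G \ add = {at(dock), locked(d_store_kitchen)} \ {at(dock)} = {locked(d_store_kitchen)}
  ∪ pre   = {locked(d_store_kitchen)} ∪ {at(kitchen), open(d_dock_kitchen)}
          = {at(kitchen), locked(d_store_kitchen), open(d_dock_kitchen)}

== RESULT ==
["at(kitchen)", "locked(d_store_kitchen)", "open(d_dock_kitchen)"]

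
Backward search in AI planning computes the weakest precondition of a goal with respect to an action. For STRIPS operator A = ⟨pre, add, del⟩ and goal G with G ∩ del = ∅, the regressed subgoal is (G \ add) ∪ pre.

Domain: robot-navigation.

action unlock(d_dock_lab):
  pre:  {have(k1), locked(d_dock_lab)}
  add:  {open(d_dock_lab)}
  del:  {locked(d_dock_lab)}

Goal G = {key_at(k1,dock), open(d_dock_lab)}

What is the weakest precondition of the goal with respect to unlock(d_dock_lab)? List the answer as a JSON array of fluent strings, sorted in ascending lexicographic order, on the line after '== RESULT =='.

Regress:
  G ∩ del = {}  (empty — regression defined)
  G \ add = {key_at(k1,dock), open(d_dock_lab)} \ {open(d_dock_lab)} = {key_at(k1,dock)}
  ∪ pre   = {key_at(k1,dock)} ∪ {have(k1), locked(d_dock_lab)}
          = {have(k1), key_at(k1,dock), locked(d_dock_lab)}

== RESULT ==
["have(k1)", "key_at(k1,dock)", "locked(d_dock_lab)"]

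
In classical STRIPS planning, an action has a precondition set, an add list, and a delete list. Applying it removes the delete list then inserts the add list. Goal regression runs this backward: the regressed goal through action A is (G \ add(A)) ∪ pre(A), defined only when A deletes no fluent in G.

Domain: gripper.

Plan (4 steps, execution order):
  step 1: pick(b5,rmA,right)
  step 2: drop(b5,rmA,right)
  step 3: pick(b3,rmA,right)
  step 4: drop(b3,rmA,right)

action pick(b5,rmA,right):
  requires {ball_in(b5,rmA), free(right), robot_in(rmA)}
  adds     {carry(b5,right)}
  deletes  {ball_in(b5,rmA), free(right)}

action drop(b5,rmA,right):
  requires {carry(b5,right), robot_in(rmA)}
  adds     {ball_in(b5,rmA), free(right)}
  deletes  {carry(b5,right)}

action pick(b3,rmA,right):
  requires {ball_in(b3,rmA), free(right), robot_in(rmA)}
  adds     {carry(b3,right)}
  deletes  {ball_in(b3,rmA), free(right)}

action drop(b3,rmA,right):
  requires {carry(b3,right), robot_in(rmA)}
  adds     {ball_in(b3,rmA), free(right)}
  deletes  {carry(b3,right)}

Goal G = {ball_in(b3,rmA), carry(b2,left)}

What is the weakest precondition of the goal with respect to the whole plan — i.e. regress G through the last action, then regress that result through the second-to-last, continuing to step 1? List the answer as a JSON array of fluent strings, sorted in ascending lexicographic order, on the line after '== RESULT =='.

Regress step by step:
  through step 4 (drop(b3,rmA,right)): drop {ball_in(b3,rmA)}, keep {carry(b2,left)}, require {carry(b3,right), robot_in(rmA)}
    → {carry(b2,left), carry(b3,right), robot_in(rmA)}
  through step 3 (pick(b3,rmA,right)): drop {carry(b3,right)}, keep {carry(b2,left), robot_in(rmA)}, require {ball_in(b3,rmA), free(right), robot_in(rmA)}
    → {ball_in(b3,rmA), carry(b2,left), free(right), robot_in(rmA)}
  through step 2 (drop(b5,rmA,right)): drop {free(right)}, keep {ball_in(b3,rmA), carry(b2,left), robot_in(rmA)}, require {carry(b5,right), robot_in(rmA)}
    → {ball_in(b3,rmA), carry(b2,left), carry(b5,right), robot_in(rmA)}
  through step 1 (pick(b5,rmA,right)): drop {carry(b5,right)}, keep {ball_in(b3,rmA), carry(b2,left), robot_in(rmA)}, require {ball_in(b5,rmA), free(right), robot_in(rmA)}
    → {ball_in(b3,rmA), ball_in(b5,rmA), carry(b2,left), free(right), robot_in(rmA)}

== RESULT ==
["ball_in(b3,rmA)", "ball_in(b5,rmA)", "carry(b2,left)", "free(right)", "robot_in(rmA)"]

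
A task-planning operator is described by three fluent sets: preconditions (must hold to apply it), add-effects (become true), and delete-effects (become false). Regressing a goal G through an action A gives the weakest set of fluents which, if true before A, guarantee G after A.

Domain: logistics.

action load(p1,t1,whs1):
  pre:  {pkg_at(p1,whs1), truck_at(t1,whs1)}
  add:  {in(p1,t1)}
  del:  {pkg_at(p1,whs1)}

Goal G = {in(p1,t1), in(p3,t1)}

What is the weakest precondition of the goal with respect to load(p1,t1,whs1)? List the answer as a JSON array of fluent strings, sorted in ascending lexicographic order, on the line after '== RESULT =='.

Regress:
  G ∩ del = {}  (empty — regression defined)
  G \ add = {in(p1,t1), in(p3,t1)} \ {in(p1,t1)} = {in(p3,t1)}
  ∪ pre   = {in(p3,t1)} ∪ {pkg_at(p1,whs1), truck_at(t1,whs1)}
          = {in(p3,t1), pkg_at(p1,whs1), truck_at(t1,whs1)}

== RESULT ==
["in(p3,t1)", "pkg_at(p1,whs1)", "truck_at(t1,whs1)"]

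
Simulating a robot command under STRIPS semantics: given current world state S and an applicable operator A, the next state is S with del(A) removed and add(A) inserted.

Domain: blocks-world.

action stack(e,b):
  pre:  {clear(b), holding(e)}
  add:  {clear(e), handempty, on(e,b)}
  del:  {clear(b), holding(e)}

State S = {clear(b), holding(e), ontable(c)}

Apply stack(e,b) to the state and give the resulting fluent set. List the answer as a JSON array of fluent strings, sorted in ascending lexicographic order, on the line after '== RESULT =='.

Progress:
  pre ⊆ S: {clear(b), holding(e)} ⊆ S  — applicable
  S \ del = {ontable(c)}
  ∪ add   = {clear(e), handempty, on(e,b), ontable(c)}

== RESULT ==
["clear(e)", "handempty", "on(e,b)", "ontable(c)"]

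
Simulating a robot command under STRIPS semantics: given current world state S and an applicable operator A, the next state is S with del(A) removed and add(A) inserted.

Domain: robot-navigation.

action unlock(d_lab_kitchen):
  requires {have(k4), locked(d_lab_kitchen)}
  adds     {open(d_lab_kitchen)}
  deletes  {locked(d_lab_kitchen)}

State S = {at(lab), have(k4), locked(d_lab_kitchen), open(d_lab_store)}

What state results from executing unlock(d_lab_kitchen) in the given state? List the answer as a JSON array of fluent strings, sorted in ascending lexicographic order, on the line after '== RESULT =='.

Progress:
  pre ⊆ S: {have(k4), locked(d_lab_kitchen)} ⊆ S  — applicable
  S \ del = {at(lab), have(k4), open(d_lab_store)}
  ∪ add   = {at(lab), have(k4), open(d_lab_kitchen), open(d_lab_store)}

== RESULT ==
["at(lab)", "have(k4)", "open(d_lab_kitchen)", "open(d_lab_store)"]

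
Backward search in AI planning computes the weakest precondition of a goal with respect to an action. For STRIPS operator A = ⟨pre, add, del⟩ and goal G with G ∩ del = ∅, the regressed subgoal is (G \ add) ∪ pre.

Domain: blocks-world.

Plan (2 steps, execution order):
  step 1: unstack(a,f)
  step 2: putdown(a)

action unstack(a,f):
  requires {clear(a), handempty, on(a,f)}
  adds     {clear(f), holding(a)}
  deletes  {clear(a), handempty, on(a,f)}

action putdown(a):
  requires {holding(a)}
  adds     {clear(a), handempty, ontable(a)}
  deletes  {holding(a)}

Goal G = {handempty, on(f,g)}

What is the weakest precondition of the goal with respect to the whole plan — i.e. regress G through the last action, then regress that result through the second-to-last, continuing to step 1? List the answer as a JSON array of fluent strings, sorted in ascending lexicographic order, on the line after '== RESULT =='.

Regress step by step:
  through step 2 (putdown(a)): drop {handempty}, keep {on(f,g)}, require {holding(a)}
    → {holding(a), on(f,g)}
  through step 1 (unstack(a,f)): drop {holding(a)}, keep {on(f,g)}, require {clear(a), handempty, on(a,f)}
    → {clear(a), handempty, on(a,f), on(f,g)}

== RESULT ==
["clear(a)", "handempty", "on(a,f)", "on(f,g)"]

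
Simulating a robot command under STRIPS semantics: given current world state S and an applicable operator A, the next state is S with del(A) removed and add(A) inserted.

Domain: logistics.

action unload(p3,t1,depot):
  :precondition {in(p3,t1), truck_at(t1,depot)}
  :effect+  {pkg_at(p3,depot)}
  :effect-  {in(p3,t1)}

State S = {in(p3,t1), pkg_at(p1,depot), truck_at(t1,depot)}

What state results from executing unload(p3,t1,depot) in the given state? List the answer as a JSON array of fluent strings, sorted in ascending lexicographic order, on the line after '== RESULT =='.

Compute (S \ del) ∪ add:
  pre ⊆ S: {in(p3,t1), truck_at(t1,depot)} ⊆ S  — applicable
  S \ del = {pkg_at(p1,depot), truck_at(t1,depot)}
  ∪ add   = {pkg_at(p1,depot), pkg_at(p3,depot), truck_at(t1,depot)}

== RESULT ==
["pkg_at(p1,depot)", "pkg_at(p3,depot)", "truck_at(t1,depot)"]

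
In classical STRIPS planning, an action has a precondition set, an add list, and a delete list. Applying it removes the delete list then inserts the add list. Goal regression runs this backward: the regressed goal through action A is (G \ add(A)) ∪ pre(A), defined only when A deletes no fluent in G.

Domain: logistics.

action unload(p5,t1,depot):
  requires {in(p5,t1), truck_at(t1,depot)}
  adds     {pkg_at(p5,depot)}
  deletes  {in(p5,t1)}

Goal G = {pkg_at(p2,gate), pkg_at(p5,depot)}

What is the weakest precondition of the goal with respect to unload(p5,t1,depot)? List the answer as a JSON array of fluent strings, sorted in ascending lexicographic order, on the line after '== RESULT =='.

Compute (G \ add) ∪ pre:
  G ∩ del = {}  (empty — regression defined)
  G \ add = {pkg_at(p2,gate), pkg_at(p5,depot)} \ {pkg_at(p5,depot)} = {pkg_at(p2,gate)}
  ∪ pre   = {pkg_at(p2,gate)} ∪ {in(p5,t1), truck_at(t1,depot)}
          = {in(p5,t1), pkg_at(p2,gate), truck_at(t1,depot)}

== RESULT ==
["in(p5,t1)", "pkg_at(p2,gate)", "truck_at(t1,depot)"]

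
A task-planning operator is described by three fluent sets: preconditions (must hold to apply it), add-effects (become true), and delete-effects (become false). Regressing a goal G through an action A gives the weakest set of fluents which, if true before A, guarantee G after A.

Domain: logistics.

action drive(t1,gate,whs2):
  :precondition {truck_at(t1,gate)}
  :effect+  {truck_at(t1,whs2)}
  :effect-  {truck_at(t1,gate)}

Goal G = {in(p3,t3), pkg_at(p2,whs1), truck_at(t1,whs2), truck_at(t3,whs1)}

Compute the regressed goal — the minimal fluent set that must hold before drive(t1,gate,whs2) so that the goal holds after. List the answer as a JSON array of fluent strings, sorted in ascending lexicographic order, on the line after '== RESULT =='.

Regress:
  G ∩ del = {}  (empty — regression defined)
  G \ add = {in(p3,t3), pkg_at(p2,whs1), truck_at(t1,whs2), truck_at(t3,whs1)} \ {truck_at(t1,whs2)} = {in(p3,t3), pkg_at(p2,whs1), truck_at(t3,whs1)}
  ∪ pre   = {in(p3,t3), pkg_at(p2,whs1), truck_at(t3,whs1)} ∪ {truck_at(t1,gate)}
          = {in(p3,t3), pkg_at(p2,whs1), truck_at(t1,gate), truck_at(t3,whs1)}

== RESULT ==
["in(p3,t3)", "pkg_at(p2,whs1)", "truck_at(t1,gate)", "truck_at(t3,whs1)"]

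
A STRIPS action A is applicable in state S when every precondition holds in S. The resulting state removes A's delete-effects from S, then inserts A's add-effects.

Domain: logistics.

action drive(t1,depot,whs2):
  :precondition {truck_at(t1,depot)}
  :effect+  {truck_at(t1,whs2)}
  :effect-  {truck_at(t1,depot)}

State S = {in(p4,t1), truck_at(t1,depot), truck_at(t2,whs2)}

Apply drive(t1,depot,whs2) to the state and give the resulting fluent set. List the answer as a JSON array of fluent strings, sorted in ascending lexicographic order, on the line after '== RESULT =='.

Progress:
  pre ⊆ S: {truck_at(t1,depot)} ⊆ S  — applicable
  S \ del = {in(p4,t1), truck_at(t2,whs2)}
  ∪ add   = {in(p4,t1), truck_at(t1,whs2), truck_at(t2,whs2)}

== RESULT ==
["in(p4,t1)", "truck_at(t1,whs2)", "truck_at(t2,whs2)"]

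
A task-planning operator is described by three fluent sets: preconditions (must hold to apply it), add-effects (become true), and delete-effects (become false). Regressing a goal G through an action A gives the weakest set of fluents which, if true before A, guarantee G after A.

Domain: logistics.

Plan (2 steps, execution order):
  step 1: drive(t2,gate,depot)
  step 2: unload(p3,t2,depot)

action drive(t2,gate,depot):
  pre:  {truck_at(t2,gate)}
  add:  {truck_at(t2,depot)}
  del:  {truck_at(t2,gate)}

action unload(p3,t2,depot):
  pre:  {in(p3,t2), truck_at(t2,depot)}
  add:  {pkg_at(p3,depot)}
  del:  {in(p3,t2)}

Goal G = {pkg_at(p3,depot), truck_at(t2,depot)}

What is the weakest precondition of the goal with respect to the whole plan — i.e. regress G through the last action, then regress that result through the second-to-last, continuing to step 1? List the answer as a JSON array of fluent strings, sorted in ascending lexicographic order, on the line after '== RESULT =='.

Work backward from the goal:
  through step 2 (unload(p3,t2,depot)): drop {pkg_at(p3,depot)}, keep {truck_at(t2,depot)}, require {in(p3,t2), truck_at(t2,depot)}
    → {in(p3,t2), truck_at(t2,depot)}
  through step 1 (drive(t2,gate,depot)): drop {truck_at(t2,depot)}, keep {in(p3,t2)}, require {truck_at(t2,gate)}
    → {in(p3,t2), truck_at(t2,gate)}

== RESULT ==
["in(p3,t2)", "truck_at(t2,gate)"]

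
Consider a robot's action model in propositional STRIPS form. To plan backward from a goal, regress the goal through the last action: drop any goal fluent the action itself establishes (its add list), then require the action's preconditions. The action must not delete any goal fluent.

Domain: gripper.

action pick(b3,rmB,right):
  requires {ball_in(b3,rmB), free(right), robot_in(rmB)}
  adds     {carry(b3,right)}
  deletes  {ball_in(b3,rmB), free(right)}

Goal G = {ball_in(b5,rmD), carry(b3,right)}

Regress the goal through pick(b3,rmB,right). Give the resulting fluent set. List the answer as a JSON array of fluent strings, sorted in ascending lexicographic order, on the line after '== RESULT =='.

Regress:
  G ∩ del = {}  (empty — regression defined)
  G \ add = {ball_in(b5,rmD), carry(b3,right)} \ {carry(b3,right)} = {ball_in(b5,rmD)}
  ∪ pre   = {ball_in(b5,rmD)} ∪ {ball_in(b3,rmB), free(right), robot_in(rmB)}
          = {ball_in(b3,rmB), ball_in(b5,rmD), free(right), robot_in(rmB)}

== RESULT ==
["ball_in(b3,rmB)", "ball_in(b5,rmD)", "free(right)", "robot_in(rmB)"]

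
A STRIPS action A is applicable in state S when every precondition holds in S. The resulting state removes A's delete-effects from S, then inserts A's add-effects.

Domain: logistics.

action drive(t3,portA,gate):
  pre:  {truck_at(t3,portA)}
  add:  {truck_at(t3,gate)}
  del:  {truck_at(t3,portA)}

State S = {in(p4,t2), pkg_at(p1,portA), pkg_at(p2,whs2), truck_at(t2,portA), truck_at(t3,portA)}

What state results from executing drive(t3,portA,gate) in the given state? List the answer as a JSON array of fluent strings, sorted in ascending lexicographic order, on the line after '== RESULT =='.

Compute (S \ del) ∪ add:
  pre ⊆ S: {truck_at(t3,portA)} ⊆ S  — applicable
  S \ del = {in(p4,t2), pkg_at(p1,portA), pkg_at(p2,whs2), truck_at(t2,portA)}
  ∪ add   = {in(p4,t2), pkg_at(p1,portA), pkg_at(p2,whs2), truck_at(t2,portA), truck_at(t3,gate)}

== RESULT ==
["in(p4,t2)", "pkg_at(p1,portA)", "pkg_at(p2,whs2)", "truck_at(t2,portA)", "truck_at(t3,gate)"]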